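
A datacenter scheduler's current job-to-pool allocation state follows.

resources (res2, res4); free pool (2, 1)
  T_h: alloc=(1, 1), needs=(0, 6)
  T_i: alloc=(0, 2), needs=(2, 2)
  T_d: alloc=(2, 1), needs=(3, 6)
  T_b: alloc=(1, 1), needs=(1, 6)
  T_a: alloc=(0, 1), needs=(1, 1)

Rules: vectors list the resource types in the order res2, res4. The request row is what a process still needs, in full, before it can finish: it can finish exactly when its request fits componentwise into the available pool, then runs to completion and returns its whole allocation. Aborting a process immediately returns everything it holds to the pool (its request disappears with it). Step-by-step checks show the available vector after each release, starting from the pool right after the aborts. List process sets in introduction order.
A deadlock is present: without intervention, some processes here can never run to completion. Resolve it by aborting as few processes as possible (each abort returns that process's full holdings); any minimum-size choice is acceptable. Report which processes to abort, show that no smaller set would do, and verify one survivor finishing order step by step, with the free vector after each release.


The answer: abort T_h and T_d.
Key observation: no ordering could ever have run T_b before the abort of T_h and T_d; with (3, 2) back in the pool it fits at step 3.
Why nothing smaller works — every single abort fails: T_h alone leaves T_d blocked (short on res4); T_i alone leaves T_h blocked (short on res4); T_d alone leaves T_h blocked (short on res4); T_b alone leaves T_h blocked (short on res4); T_a alone leaves T_h blocked (short on res4).
Survivors finish in the order: T_i, T_a, T_b. Walking it through (pool after the aborts first):
  pool = (5, 3)
  T_i needs (2, 2) <= (5, 3) -> finishes; pool += (0, 2) = (5, 5)
  T_a needs (1, 1) <= (5, 5) -> finishes; pool += (0, 1) = (5, 6)
  T_b needs (1, 6) <= (5, 6) -> finishes; pool += (1, 1) = (6, 7)


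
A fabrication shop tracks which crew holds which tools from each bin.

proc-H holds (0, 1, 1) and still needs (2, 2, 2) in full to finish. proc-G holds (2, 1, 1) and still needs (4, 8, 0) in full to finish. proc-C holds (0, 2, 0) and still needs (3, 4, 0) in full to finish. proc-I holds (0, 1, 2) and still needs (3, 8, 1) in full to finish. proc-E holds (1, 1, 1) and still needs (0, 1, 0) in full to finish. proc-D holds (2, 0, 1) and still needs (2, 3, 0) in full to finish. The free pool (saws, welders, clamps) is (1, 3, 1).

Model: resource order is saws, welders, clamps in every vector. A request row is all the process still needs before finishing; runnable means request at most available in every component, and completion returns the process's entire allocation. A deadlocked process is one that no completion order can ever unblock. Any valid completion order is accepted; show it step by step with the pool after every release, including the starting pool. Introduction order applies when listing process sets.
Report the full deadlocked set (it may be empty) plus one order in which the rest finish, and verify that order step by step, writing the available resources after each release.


The deadlocked set is proc-G and proc-I.
Key observation: after proc-E, proc-D, proc-C, proc-H complete, (4, 7, 4) is the best the pool ever gets, yet each leftover process wants more welders.
A valid finishing order for the others: proc-E, proc-D, proc-C, proc-H. Walking it through:
  pool = (1, 3, 1)
  proc-E needs (0, 1, 0) <= (1, 3, 1) -> finishes; pool += (1, 1, 1) = (2, 4, 2)
  proc-D needs (2, 3, 0) <= (2, 4, 2) -> finishes; pool += (2, 0, 1) = (4, 4, 3)
  proc-C needs (3, 4, 0) <= (4, 4, 3) -> finishes; pool += (0, 2, 0) = (4, 6, 3)
  proc-H needs (2, 2, 2) <= (4, 6, 3) -> finishes; pool += (0, 1, 1) = (4, 7, 4)
None of the blocked processes ever fits:
  proc-G still needs (4, 8, 0) but only (4, 7, 4) is free — short on welders
  proc-I still needs (3, 8, 1) but only (4, 7, 4) is free — short on welders


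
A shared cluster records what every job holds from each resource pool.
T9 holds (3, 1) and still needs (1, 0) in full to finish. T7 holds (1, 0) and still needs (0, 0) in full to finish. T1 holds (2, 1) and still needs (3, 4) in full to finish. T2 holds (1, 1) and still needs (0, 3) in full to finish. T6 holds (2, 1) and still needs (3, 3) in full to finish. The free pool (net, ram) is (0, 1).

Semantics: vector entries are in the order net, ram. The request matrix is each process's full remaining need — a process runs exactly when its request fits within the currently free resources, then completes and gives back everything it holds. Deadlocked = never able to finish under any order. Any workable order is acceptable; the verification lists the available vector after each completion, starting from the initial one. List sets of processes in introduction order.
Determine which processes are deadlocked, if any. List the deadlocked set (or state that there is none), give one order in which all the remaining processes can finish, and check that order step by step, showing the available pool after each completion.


The deadlocked set is T1, T2 and T6.
Key observation: once T7, T9 finish, the pool peaks at (4, 2) — and every remaining process still needs more ram than that.
The rest can finish in the order T7, T9. Step-by-step check:
  pool = (0, 1)
  T7: need (0, 0) fits (0, 1); releases (1, 0), pool now (1, 1)
  T9: need (1, 0) fits (1, 1); releases (3, 1), pool now (4, 2)
None of the blocked processes ever fits:
  T1 cannot run: need (3, 4) vs free (4, 2) (insufficient ram)
  T2 cannot run: need (0, 3) vs free (4, 2) (insufficient ram)
  T6 cannot run: need (3, 3) vs free (4, 2) (insufficient ram)


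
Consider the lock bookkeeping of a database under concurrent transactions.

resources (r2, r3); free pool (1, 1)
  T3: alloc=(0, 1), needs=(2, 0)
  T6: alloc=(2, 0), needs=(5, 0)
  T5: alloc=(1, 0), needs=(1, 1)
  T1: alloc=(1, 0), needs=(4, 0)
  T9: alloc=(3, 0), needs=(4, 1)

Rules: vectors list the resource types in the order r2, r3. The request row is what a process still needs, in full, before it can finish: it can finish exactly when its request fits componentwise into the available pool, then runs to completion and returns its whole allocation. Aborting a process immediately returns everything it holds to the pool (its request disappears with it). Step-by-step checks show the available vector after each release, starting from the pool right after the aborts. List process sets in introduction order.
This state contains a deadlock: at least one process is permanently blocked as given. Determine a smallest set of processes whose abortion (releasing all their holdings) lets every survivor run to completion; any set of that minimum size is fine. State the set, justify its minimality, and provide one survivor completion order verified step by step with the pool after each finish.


Minimum abort set: T9.
Key observation: T1 had no path to completion before; after the abort of T9 ((3, 0) returned), step 2 is where it fits.
No smaller set exists: with zero aborts the deadlock remains.
One survivor order: T5, T1, T3, T6. Verifying each step (post-abort pool first):
  pool = (4, 1)
  T5 needs (1, 1) <= (4, 1) -> finishes; pool += (1, 0) = (5, 1)
  T1 needs (4, 0) <= (5, 1) -> finishes; pool += (1, 0) = (6, 1)
  T3 needs (2, 0) <= (6, 1) -> finishes; pool += (0, 1) = (6, 2)
  T6 needs (5, 0) <= (6, 2) -> finishes; pool += (2, 0) = (8, 2)


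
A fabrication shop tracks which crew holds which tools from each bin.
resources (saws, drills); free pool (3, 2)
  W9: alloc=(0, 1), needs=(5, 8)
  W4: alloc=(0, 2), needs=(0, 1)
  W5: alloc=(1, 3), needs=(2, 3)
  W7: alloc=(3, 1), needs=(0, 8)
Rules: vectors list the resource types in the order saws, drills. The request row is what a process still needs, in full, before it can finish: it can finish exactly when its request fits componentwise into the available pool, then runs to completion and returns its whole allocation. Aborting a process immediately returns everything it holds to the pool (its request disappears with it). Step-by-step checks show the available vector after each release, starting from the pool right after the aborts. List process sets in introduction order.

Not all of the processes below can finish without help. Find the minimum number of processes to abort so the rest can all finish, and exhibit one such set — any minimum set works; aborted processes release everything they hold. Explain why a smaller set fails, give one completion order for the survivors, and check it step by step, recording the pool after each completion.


Minimum abort set: W7.
Key observation: the deadlocked W9 becomes finishable only because W7 released (3, 1); it completes at step 3 below.
No smaller set exists: with zero aborts the deadlock remains.
One survivor order: W5, W4, W9. Check, step by step (post-abort pool first):
  pool = (6, 3)
  W5 needs (2, 3) <= (6, 3) -> finishes; pool += (1, 3) = (7, 6)
  W4 needs (0, 1) <= (7, 6) -> finishes; pool += (0, 2) = (7, 8)
  W9 needs (5, 8) <= (7, 8) -> finishes; pool += (0, 1) = (7, 9)


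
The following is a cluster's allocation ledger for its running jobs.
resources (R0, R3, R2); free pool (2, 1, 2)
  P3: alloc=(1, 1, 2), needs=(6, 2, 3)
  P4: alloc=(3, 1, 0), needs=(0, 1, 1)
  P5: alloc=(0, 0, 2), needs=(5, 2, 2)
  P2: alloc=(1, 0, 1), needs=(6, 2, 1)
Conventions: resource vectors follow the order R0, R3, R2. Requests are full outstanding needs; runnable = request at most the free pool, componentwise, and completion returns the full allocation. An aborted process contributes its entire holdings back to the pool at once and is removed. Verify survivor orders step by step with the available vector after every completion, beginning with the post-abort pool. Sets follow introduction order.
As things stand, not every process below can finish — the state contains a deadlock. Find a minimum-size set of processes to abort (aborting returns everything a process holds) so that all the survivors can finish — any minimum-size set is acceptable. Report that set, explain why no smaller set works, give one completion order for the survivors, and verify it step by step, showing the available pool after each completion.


The answer: abort P3.
Key observation: before aborting P3, P2 was permanently blocked — no order could ever run it; afterwards it completes at step 2.
No smaller set exists: with zero aborts the deadlock remains.
The survivors complete as P4, P2, P5. Check, step by step (starting from the post-abort pool):
  pool = (3, 2, 4)
  P4 needs (0, 1, 1) <= (3, 2, 4) -> finishes; pool += (3, 1, 0) = (6, 3, 4)
  P2 needs (6, 2, 1) <= (6, 3, 4) -> finishes; pool += (1, 0, 1) = (7, 3, 5)
  P5 needs (5, 2, 2) <= (7, 3, 5) -> finishes; pool += (0, 0, 2) = (7, 3, 7)


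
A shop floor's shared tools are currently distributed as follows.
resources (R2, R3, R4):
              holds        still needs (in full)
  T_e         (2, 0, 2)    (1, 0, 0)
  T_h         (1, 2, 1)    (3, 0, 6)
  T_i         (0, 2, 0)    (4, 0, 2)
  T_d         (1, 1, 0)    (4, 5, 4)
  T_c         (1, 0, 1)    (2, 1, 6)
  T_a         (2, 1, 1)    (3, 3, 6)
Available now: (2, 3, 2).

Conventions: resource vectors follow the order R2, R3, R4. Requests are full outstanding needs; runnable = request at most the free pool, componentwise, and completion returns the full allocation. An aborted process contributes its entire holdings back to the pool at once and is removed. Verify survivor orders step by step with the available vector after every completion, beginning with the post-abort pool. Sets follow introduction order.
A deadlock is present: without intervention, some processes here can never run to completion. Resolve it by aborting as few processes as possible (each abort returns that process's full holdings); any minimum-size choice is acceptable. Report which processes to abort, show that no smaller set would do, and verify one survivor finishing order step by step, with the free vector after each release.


Minimum abort set: T_h and T_c.
Key observation: T_a had no path to completion before; after the abort of T_h and T_c ((2, 2, 2) returned), step 3 is where it fits.
No one abort is enough; case by case: T_e alone leaves T_h blocked (short on R4); T_h alone leaves T_c blocked (short on R4); T_i alone leaves T_h blocked (short on R4); T_d alone leaves T_h blocked (short on R4); T_c alone leaves T_h blocked (short on R4); T_a alone leaves T_h blocked (short on R4).
One survivor order: T_e, T_i, T_a, T_d. Verifying each step (post-abort pool first):
  pool = (4, 5, 4)
  T_e: need (1, 0, 0) fits (4, 5, 4); releases (2, 0, 2), pool now (6, 5, 6)
  T_i: need (4, 0, 2) fits (6, 5, 6); releases (0, 2, 0), pool now (6, 7, 6)
  T_a: need (3, 3, 6) fits (6, 7, 6); releases (2, 1, 1), pool now (8, 8, 7)
  T_d: need (4, 5, 4) fits (8, 8, 7); releases (1, 1, 0), pool now (9, 9, 7)


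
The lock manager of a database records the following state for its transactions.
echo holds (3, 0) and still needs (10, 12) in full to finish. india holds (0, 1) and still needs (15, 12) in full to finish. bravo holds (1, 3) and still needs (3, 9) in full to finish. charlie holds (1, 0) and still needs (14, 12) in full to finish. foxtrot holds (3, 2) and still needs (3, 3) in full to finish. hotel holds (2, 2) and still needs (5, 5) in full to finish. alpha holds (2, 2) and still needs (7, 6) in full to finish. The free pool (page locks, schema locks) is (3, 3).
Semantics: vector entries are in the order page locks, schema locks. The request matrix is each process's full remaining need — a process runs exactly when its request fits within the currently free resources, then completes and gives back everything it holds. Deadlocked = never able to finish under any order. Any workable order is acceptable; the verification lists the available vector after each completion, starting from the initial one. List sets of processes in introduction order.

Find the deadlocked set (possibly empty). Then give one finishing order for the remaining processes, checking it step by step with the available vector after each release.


No process is deadlocked.
Key observation: foxtrot can run right away; the returned allocation unlocks the remaining processes in turn.
A valid finishing order for the others: foxtrot, hotel, alpha, bravo, echo, charlie, india. Walking it through:
  pool = (3, 3)
  foxtrot: need (3, 3) fits (3, 3); releases (3, 2), pool now (6, 5)
  hotel: need (5, 5) fits (6, 5); releases (2, 2), pool now (8, 7)
  alpha: need (7, 6) fits (8, 7); releases (2, 2), pool now (10, 9)
  bravo: need (3, 9) fits (10, 9); releases (1, 3), pool now (11, 12)
  echo: need (10, 12) fits (11, 12); releases (3, 0), pool now (14, 12)
  charlie: need (14, 12) fits (14, 12); releases (1, 0), pool now (15, 12)
  india: need (15, 12) fits (15, 12); releases (0, 1), pool now (15, 13)


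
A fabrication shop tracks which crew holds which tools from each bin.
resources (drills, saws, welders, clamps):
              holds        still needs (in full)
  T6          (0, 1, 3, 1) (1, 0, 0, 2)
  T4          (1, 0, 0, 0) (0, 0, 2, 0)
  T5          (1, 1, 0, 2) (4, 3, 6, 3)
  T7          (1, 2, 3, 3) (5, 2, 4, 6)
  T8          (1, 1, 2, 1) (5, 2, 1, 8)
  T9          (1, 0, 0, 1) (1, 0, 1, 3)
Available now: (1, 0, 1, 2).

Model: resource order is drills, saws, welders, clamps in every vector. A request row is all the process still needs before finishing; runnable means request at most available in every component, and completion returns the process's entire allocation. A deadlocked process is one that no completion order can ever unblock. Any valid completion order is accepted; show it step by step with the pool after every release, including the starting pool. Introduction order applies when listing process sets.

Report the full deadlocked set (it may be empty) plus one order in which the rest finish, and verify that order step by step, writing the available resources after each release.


Deadlocked: T5, T7 and T8.
Key observation: the wall is drills: completing T6, T4, T9 brings the pool only to (3, 1, 4, 4), and all the rest need more.
A valid finishing order for the others: T6, T4, T9. Step-by-step check:
  pool = (1, 0, 1, 2)
  T6: need (1, 0, 0, 2) fits (1, 0, 1, 2); releases (0, 1, 3, 1), pool now (1, 1, 4, 3)
  T4: need (0, 0, 2, 0) fits (1, 1, 4, 3); releases (1, 0, 0, 0), pool now (2, 1, 4, 3)
  T9: need (1, 0, 1, 3) fits (2, 1, 4, 3); releases (1, 0, 0, 1), pool now (3, 1, 4, 4)
None of the blocked processes ever fits:
  T5 cannot run: need (4, 3, 6, 3) vs free (3, 1, 4, 4) (insufficient drills, saws and welders)
  T7 cannot run: need (5, 2, 4, 6) vs free (3, 1, 4, 4) (insufficient drills, saws and clamps)
  T8 cannot run: need (5, 2, 1, 8) vs free (3, 1, 4, 4) (insufficient drills, saws and clamps)


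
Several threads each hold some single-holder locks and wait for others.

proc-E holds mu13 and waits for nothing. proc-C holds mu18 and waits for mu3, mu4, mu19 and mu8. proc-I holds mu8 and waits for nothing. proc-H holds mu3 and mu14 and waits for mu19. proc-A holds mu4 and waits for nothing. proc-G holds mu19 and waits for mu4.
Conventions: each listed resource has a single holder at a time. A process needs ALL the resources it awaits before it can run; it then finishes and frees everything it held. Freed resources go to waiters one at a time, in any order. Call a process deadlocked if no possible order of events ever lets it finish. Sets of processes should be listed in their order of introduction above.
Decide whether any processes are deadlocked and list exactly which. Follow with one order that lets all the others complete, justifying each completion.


The deadlocked set is empty.
Key observation: there is no circular wait here — follow any chain and it reaches a process that is free to run now.
A valid finishing order for the others: proc-A, proc-I, proc-G, proc-H, proc-C, proc-E.
Verifying each step:
  run proc-A (it waits on nothing); releases mu4
  run proc-I (it waits on nothing); releases mu8
  proc-G: everything it awaited (mu4) is free; runs, freeing mu19
  proc-H: everything it awaited (mu19) is free; runs, freeing mu3 and mu14
  proc-C: everything it awaited (mu3, mu4, mu19 and mu8) is free; runs, freeing mu18
  run proc-E (it waits on nothing); releases mu13


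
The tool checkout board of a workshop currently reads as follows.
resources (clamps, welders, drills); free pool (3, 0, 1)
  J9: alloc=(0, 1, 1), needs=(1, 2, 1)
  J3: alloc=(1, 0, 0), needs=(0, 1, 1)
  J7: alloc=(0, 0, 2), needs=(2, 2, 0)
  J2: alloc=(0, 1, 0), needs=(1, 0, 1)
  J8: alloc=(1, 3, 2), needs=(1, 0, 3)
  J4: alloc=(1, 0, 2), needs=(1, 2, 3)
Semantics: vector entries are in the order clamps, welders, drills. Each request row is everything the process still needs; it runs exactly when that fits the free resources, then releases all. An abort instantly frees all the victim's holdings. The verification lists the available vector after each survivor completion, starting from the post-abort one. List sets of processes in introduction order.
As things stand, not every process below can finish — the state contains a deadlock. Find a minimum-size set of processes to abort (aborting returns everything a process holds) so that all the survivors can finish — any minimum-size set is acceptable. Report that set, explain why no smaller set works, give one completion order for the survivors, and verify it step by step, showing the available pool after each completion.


Minimum abort set: J9.
Key observation: aborting J9 returns (0, 1, 1), and J7 — hopeless before — runs at step 3 with the returned capacity in the pool.
Minimality: the empty abort set fails — the state is deadlocked as it stands.
The survivors complete as J3, J2, J7, J8, J4. Step-by-step check (starting from the post-abort pool):
  pool = (3, 1, 2)
  J3 needs (0, 1, 1) <= (3, 1, 2) -> finishes; pool += (1, 0, 0) = (4, 1, 2)
  J2 needs (1, 0, 1) <= (4, 1, 2) -> finishes; pool += (0, 1, 0) = (4, 2, 2)
  J7 needs (2, 2, 0) <= (4, 2, 2) -> finishes; pool += (0, 0, 2) = (4, 2, 4)
  J8 needs (1, 0, 3) <= (4, 2, 4) -> finishes; pool += (1, 3, 2) = (5, 5, 6)
  J4 needs (1, 2, 3) <= (5, 5, 6) -> finishes; pool += (1, 0, 2) = (6, 5, 8)


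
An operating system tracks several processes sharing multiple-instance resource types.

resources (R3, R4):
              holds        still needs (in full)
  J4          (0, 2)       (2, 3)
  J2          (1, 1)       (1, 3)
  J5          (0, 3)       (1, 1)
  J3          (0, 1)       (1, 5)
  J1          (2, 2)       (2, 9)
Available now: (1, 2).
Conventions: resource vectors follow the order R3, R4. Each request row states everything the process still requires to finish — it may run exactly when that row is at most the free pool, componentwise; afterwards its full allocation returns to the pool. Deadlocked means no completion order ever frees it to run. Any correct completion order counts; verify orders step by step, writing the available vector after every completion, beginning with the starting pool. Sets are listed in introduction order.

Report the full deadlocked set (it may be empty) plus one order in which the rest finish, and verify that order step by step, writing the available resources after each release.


Nothing here is deadlocked.
Key observation: there is always a runnable process — J5 first — so the state unwinds completely.
One completion order for the rest: J5, J3, J2, J4, J1. Verifying each step:
  pool = (1, 2)
  J5: need (1, 1) fits (1, 2); releases (0, 3), pool now (1, 5)
  J3: need (1, 5) fits (1, 5); releases (0, 1), pool now (1, 6)
  J2: need (1, 3) fits (1, 6); releases (1, 1), pool now (2, 7)
  J4: need (2, 3) fits (2, 7); releases (0, 2), pool now (2, 9)
  J1: need (2, 9) fits (2, 9); releases (2, 2), pool now (4, 11)


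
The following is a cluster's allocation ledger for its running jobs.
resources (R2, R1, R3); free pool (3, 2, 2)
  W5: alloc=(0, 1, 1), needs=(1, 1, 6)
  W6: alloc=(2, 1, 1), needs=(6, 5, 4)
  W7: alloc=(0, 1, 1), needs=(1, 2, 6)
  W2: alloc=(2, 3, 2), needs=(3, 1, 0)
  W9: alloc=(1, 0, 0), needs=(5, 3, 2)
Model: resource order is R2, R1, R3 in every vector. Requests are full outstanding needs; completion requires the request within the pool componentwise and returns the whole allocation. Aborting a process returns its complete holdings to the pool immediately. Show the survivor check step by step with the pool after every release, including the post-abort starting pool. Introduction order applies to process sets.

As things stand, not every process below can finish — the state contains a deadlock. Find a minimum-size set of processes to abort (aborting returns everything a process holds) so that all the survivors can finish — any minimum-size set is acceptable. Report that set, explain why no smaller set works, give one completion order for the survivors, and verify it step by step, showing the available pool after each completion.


Minimum abort set: W5.
Key observation: W7 had no path to completion before; after the abort of W5 ((0, 1, 1) returned), step 4 is where it fits.
Why nothing smaller works: aborting no one leaves the state deadlocked as given.
Survivors finish in the order: W2, W9, W6, W7. Walking it through (pool after the aborts first):
  pool = (3, 3, 3)
  W2 needs (3, 1, 0) <= (3, 3, 3) -> finishes; pool += (2, 3, 2) = (5, 6, 5)
  W9 needs (5, 3, 2) <= (5, 6, 5) -> finishes; pool += (1, 0, 0) = (6, 6, 5)
  W6 needs (6, 5, 4) <= (6, 6, 5) -> finishes; pool += (2, 1, 1) = (8, 7, 6)
  W7 needs (1, 2, 6) <= (8, 7, 6) -> finishes; pool += (0, 1, 1) = (8, 8, 7)


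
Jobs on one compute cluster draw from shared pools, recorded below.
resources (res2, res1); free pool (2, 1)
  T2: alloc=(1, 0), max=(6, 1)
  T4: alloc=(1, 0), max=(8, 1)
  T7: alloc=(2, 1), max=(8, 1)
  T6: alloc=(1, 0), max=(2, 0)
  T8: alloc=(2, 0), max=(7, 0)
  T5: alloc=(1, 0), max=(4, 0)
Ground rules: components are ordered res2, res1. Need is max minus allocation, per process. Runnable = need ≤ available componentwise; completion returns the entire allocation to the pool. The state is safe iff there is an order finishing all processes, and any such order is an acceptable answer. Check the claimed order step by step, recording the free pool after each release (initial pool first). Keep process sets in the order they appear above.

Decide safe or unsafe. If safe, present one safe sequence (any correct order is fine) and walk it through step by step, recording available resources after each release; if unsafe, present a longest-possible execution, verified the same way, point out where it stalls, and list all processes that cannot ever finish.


UNSAFE.
Key observation: once T6, T5 finish, the pool peaks at (4, 1) — and every remaining process still needs more res2 than that.
Going as far as possible: T6, T5; after that, nothing fits. Verifying each step:
  pool = (2, 1)
  T6: need (1, 0) fits (2, 1); releases (1, 0), pool now (3, 1)
  T5: need (3, 0) fits (3, 1); releases (1, 0), pool now (4, 1)
  T2 still needs (5, 1) but only (4, 1) is free — short on res2
  T4 still needs (7, 1) but only (4, 1) is free — short on res2
  T7 still needs (6, 0) but only (4, 1) is free — short on res2
  T8 still needs (5, 0) but only (4, 1) is free — short on res2
Processes that can never finish: T2, T4, T7 and T8.


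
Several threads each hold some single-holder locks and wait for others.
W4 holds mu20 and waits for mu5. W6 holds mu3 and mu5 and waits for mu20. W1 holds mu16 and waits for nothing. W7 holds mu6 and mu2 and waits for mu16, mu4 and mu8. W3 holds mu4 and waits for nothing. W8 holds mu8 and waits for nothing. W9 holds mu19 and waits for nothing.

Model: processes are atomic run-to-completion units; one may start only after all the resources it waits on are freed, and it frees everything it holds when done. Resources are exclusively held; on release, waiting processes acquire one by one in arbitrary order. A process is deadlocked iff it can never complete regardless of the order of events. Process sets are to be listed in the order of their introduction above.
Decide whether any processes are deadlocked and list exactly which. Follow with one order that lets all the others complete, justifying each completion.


Deadlocked: W4 and W6.
Key observation: the wait chain closes on itself along W4 -> W6 -> W4; no other process is dragged down with it.
A valid finishing order for the others: W9, W1, W8, W3, W7.
Verifying each step:
  W9: no waits; runs immediately, freeing mu19
  W1: no waits; runs immediately, freeing mu16
  W8: no waits; runs immediately, freeing mu8
  W3: no waits; runs immediately, freeing mu4
  run W7 (all its waits — mu16, mu4 and mu8 — are resolved); releases mu6 and mu2


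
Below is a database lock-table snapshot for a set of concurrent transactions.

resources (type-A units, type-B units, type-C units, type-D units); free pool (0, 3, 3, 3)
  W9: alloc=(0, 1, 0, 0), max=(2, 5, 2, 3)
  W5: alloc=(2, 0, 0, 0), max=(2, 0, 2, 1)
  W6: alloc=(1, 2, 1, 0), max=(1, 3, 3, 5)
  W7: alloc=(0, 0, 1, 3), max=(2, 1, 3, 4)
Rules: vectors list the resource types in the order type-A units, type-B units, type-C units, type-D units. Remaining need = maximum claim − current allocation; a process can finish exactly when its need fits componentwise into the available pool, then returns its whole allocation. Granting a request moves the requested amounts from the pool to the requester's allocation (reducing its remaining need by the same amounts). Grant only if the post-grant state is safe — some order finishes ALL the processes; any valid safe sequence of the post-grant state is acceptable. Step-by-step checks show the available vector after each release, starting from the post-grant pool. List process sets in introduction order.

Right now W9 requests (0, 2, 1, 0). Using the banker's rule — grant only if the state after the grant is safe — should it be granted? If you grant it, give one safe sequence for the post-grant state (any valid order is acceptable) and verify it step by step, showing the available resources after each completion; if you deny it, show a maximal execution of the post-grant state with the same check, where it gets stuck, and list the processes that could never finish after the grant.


GRANT: granting preserves safety; a valid post-grant sequence is W5, W7, W6, W9.
Key observation: after the grant the pool drops to (0, 1, 2, 3), which still lets W5 finish first and unwind the rest.
Verifying the post-grant state step by step:
  pool = (0, 1, 2, 3)
  W5 needs (0, 0, 2, 1) <= (0, 1, 2, 3) -> finishes; pool += (2, 0, 0, 0) = (2, 1, 2, 3)
  W7 needs (2, 1, 2, 1) <= (2, 1, 2, 3) -> finishes; pool += (0, 0, 1, 3) = (2, 1, 3, 6)
  W6 needs (0, 1, 2, 5) <= (2, 1, 3, 6) -> finishes; pool += (1, 2, 1, 0) = (3, 3, 4, 6)
  W9 needs (2, 2, 1, 3) <= (3, 3, 4, 6) -> finishes; pool += (0, 3, 1, 0) = (3, 6, 5, 6)


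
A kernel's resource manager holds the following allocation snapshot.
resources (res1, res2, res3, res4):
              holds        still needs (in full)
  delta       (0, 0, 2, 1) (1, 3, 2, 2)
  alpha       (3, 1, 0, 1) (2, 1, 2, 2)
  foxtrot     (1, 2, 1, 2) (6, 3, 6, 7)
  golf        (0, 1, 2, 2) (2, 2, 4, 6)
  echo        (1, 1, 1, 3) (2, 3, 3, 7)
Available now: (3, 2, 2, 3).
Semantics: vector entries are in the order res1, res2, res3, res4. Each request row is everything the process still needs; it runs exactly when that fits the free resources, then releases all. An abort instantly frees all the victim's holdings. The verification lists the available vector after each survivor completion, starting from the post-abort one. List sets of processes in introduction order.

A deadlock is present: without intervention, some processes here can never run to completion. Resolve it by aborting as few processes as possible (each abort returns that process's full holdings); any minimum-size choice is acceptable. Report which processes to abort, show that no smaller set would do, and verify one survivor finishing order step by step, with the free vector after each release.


Minimum abort set: foxtrot.
Key observation: before aborting foxtrot, echo was permanently blocked — no order could ever run it; afterwards it completes at step 3.
Why nothing smaller works: aborting no one leaves the state deadlocked as given.
The survivors complete as alpha, delta, echo, golf. Walking it through (starting from the post-abort pool):
  pool = (4, 4, 3, 5)
  alpha needs (2, 1, 2, 2) <= (4, 4, 3, 5) -> finishes; pool += (3, 1, 0, 1) = (7, 5, 3, 6)
  delta needs (1, 3, 2, 2) <= (7, 5, 3, 6) -> finishes; pool += (0, 0, 2, 1) = (7, 5, 5, 7)
  echo needs (2, 3, 3, 7) <= (7, 5, 5, 7) -> finishes; pool += (1, 1, 1, 3) = (8, 6, 6, 10)
  golf needs (2, 2, 4, 6) <= (8, 6, 6, 10) -> finishes; pool += (0, 1, 2, 2) = (8, 7, 8, 12)


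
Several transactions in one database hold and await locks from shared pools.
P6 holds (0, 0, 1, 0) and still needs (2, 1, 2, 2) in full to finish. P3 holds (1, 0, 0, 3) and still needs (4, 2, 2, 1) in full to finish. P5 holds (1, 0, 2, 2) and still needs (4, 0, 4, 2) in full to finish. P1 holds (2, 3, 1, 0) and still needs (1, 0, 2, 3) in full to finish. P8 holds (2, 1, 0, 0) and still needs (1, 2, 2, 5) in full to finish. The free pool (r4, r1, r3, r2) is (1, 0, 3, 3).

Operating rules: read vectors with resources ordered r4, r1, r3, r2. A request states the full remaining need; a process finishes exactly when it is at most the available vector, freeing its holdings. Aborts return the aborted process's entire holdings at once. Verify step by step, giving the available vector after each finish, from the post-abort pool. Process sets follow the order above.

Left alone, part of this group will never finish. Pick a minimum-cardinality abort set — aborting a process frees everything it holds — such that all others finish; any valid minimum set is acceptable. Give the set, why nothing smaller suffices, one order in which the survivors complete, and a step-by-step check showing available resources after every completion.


The answer: abort P5.
Key observation: before aborting P5, P3 was permanently blocked — no order could ever run it; afterwards it completes at step 2.
Why nothing smaller works: aborting no one leaves the state deadlocked as given.
The survivors complete as P1, P3, P8, P6. Check, step by step (starting from the post-abort pool):
  pool = (2, 0, 5, 5)
  P1 needs (1, 0, 2, 3) <= (2, 0, 5, 5) -> finishes; pool += (2, 3, 1, 0) = (4, 3, 6, 5)
  P3 needs (4, 2, 2, 1) <= (4, 3, 6, 5) -> finishes; pool += (1, 0, 0, 3) = (5, 3, 6, 8)
  P8 needs (1, 2, 2, 5) <= (5, 3, 6, 8) -> finishes; pool += (2, 1, 0, 0) = (7, 4, 6, 8)
  P6 needs (2, 1, 2, 2) <= (7, 4, 6, 8) -> finishes; pool += (0, 0, 1, 0) = (7, 4, 7, 8)


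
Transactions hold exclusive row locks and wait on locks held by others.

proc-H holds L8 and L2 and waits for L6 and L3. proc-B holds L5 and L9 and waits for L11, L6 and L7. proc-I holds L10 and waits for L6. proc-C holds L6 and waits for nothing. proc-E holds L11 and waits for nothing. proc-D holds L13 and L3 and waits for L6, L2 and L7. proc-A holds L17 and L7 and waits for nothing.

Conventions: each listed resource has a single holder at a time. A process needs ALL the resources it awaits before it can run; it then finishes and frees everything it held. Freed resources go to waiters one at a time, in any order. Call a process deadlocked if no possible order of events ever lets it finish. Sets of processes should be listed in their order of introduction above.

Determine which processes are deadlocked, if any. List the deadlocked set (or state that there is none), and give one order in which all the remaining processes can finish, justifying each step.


Deadlocked set: proc-H and proc-D.
Key observation: proc-H -> proc-D -> proc-H is a circular wait — nothing in it can go first; no other process is dragged down with it.
A valid finishing order for the others: proc-C, proc-I, proc-E, proc-A, proc-B.
Walking it through:
  proc-C: no waits; runs immediately, freeing L6
  proc-I: everything it awaited (L6) is free; runs, freeing L10
  proc-E: no waits; runs immediately, freeing L11
  proc-A: no waits; runs immediately, freeing L17 and L7
  proc-B: everything it awaited (L11, L6 and L7) is free; runs, freeing L5 and L9


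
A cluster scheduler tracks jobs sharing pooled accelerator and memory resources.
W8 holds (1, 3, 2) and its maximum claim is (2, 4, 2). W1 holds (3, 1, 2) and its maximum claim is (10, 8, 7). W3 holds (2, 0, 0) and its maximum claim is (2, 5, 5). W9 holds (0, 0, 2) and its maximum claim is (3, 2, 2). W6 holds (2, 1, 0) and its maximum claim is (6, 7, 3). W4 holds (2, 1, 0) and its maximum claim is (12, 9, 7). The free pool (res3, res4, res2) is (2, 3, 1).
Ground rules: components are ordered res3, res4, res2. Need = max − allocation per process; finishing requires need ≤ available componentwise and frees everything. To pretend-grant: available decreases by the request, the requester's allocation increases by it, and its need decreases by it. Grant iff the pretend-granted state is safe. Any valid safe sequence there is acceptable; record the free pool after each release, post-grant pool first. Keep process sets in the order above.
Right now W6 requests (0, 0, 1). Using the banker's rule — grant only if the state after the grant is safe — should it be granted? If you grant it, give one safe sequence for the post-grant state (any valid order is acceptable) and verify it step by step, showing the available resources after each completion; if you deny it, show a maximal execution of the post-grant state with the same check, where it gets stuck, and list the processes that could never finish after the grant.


DENY: after the grant no complete ordering would exist.
Key observation: after W8, W9 the pool peaks at (3, 6, 4), and each blocked process is short somewhere: W1 on res3, res4, res2; W3 on res2; W6 on res3; W4 on res3, res4, res2.
Pretend the grant happened; the run W8, W9 goes as far as possible. Verifying each step:
  pool = (2, 3, 0)
  W8: need (1, 1, 0) fits (2, 3, 0); releases (1, 3, 2), pool now (3, 6, 2)
  W9: need (3, 2, 0) fits (3, 6, 2); releases (0, 0, 2), pool now (3, 6, 4)
  W1 cannot run: need (7, 7, 5) vs free (3, 6, 4) (insufficient res3, res4 and res2)
  W3 cannot run: need (0, 5, 5) vs free (3, 6, 4) (insufficient res2)
  W6 cannot run: need (4, 6, 2) vs free (3, 6, 4) (insufficient res3)
  W4 cannot run: need (10, 8, 7) vs free (3, 6, 4) (insufficient res3, res4 and res2)
Processes that could never finish after the grant: W1, W3, W6 and W4.


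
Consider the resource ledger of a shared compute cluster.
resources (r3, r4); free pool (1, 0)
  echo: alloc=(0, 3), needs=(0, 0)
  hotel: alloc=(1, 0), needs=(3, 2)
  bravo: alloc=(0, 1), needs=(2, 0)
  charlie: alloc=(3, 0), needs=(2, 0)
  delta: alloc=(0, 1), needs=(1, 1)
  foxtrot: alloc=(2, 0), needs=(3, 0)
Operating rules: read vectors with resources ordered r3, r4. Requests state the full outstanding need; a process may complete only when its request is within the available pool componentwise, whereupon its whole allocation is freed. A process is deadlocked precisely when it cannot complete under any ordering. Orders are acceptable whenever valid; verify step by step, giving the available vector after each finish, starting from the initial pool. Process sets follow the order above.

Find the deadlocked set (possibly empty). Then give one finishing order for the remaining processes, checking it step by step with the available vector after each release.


The deadlocked set is hotel, bravo, charlie and foxtrot.
Key observation: once echo, delta finish, the pool peaks at (1, 4) — and every remaining process still needs more r3 than that.
A valid finishing order for the others: echo, delta. Step-by-step check:
  pool = (1, 0)
  run echo (needs (0, 0), free (1, 0)); after release of (0, 3) the pool is (1, 3)
  run delta (needs (1, 1), free (1, 3)); after release of (0, 1) the pool is (1, 4)
None of the blocked processes ever fits:
  hotel still needs (3, 2) but only (1, 4) is free — short on r3
  bravo still needs (2, 0) but only (1, 4) is free — short on r3
  charlie still needs (2, 0) but only (1, 4) is free — short on r3
  foxtrot still needs (3, 0) but only (1, 4) is free — short on r3


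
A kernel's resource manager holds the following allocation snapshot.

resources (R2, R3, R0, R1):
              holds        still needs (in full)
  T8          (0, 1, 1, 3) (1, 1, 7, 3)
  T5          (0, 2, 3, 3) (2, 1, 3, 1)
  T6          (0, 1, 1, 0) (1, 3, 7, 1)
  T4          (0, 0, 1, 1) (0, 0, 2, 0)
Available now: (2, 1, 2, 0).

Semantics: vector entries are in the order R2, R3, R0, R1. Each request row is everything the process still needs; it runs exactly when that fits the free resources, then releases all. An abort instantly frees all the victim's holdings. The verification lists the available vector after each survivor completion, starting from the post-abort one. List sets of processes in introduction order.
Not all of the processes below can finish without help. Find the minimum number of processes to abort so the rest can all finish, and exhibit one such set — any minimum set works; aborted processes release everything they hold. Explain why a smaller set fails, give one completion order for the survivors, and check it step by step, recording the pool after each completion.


Abort T8.
Key observation: the deadlocked T6 becomes finishable only because T8 released (0, 1, 1, 3); it completes at step 3 below.
Minimality: the empty abort set fails — the state is deadlocked as it stands.
Survivors finish in the order: T5, T4, T6. Step-by-step check (pool after the aborts first):
  pool = (2, 2, 3, 3)
  T5: need (2, 1, 3, 1) fits (2, 2, 3, 3); releases (0, 2, 3, 3), pool now (2, 4, 6, 6)
  T4: need (0, 0, 2, 0) fits (2, 4, 6, 6); releases (0, 0, 1, 1), pool now (2, 4, 7, 7)
  T6: need (1, 3, 7, 1) fits (2, 4, 7, 7); releases (0, 1, 1, 0), pool now (2, 5, 8, 7)


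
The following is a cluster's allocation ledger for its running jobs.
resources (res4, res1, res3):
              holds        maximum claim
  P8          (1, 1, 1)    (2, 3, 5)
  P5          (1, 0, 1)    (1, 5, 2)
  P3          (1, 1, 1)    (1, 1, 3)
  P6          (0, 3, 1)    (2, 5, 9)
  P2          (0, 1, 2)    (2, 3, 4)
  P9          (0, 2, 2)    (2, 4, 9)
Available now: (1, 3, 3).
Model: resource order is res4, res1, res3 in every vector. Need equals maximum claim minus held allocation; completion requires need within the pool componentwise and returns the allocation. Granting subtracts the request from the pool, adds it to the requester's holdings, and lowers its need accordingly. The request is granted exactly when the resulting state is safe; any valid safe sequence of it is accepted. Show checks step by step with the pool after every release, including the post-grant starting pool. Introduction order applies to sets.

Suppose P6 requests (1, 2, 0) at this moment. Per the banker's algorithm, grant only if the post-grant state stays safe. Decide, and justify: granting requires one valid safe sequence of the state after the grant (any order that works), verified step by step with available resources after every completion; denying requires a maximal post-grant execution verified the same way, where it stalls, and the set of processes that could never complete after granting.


GRANT: granting preserves safety; a valid post-grant sequence is P3, P8, P2, P9, P5, P6.
Key observation: the grant leaves (0, 1, 3) free — enough for P3, whose release restarts the cascade.
Verifying the post-grant state step by step:
  pool = (0, 1, 3)
  run P3 (needs (0, 0, 2), free (0, 1, 3)); after release of (1, 1, 1) the pool is (1, 2, 4)
  run P8 (needs (1, 2, 4), free (1, 2, 4)); after release of (1, 1, 1) the pool is (2, 3, 5)
  run P2 (needs (2, 2, 2), free (2, 3, 5)); after release of (0, 1, 2) the pool is (2, 4, 7)
  run P9 (needs (2, 2, 7), free (2, 4, 7)); after release of (0, 2, 2) the pool is (2, 6, 9)
  run P5 (needs (0, 5, 1), free (2, 6, 9)); after release of (1, 0, 1) the pool is (3, 6, 10)
  run P6 (needs (1, 0, 8), free (3, 6, 10)); after release of (1, 5, 1) the pool is (4, 11, 11)
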